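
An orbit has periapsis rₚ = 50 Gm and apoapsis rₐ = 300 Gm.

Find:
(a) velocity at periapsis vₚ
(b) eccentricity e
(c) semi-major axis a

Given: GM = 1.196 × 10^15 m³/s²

Convert to SI: rₚ = 50 Gm = 5e+10 m; rₐ = 300 Gm = 3e+11 m.
(a) With a = (rₚ + rₐ)/2 = 1.75e+11 m, vₚ = √(GM (2/rₚ − 1/a)) = √(1.196e+15 · (2/5e+10 − 1/1.75e+11)) m/s ≈ 202.5 m/s
(b) e = (rₐ − rₚ)/(rₐ + rₚ) = (3e+11 − 5e+10)/(3e+11 + 5e+10) ≈ 0.7143
(c) a = (rₚ + rₐ)/2 = (5e+10 + 3e+11)/2 ≈ 1.75e+11 m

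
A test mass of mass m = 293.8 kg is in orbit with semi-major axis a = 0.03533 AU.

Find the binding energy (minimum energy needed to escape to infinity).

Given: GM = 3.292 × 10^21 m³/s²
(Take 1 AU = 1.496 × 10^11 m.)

Convert to SI: a = 0.03533 AU = 5.28537e+09 m.
Total orbital energy is E = −GMm/(2a); binding energy is E_bind = −E = GMm/(2a).
E_bind = 3.292e+21 · 293.8 / (2 · 5.28537e+09) J ≈ 9.15e+13 J = 91.5 TJ.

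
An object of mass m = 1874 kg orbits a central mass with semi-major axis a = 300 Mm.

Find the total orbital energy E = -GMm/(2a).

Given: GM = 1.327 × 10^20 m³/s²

Convert to SI: a = 300 Mm = 3e+08 m.
E = −GMm / (2a).
E = −1.327e+20 · 1874 / (2 · 3e+08) J ≈ -4.145e+14 J = -414.5 TJ.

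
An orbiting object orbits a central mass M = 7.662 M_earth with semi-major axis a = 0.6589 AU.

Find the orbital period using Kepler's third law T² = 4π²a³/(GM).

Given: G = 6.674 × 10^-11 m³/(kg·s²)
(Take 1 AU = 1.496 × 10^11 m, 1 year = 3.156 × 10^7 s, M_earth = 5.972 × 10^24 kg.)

Convert to SI: a = 0.6589 AU = 9.85714e+10 m; M = 7.662 M_earth = 4.57575e+25 kg.
GM = G · M = 6.674e-11 · 4.57575e+25 = 3.05385e+15 m³/s².
Kepler's third law: T = 2π √(a³ / GM).
Substituting a = 9.85714e+10 m and GM = 3.05385e+15 m³/s²:
T = 2π √((9.85714e+10)³ / 3.05385e+15) s
T ≈ 3.519e+09 s = 111.5 years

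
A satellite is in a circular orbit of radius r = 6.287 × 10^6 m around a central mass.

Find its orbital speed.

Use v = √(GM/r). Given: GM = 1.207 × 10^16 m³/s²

For a circular orbit, gravity supplies the centripetal force, so v = √(GM / r).
v = √(1.207e+16 / 6.287e+06) m/s ≈ 4.382e+04 m/s = 43.82 km/s.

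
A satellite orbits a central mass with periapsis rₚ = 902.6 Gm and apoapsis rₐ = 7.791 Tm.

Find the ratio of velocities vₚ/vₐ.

Convert to SI: rₚ = 902.6 Gm = 9.026e+11 m; rₐ = 7.791 Tm = 7.791e+12 m.
Conservation of angular momentum gives rₚvₚ = rₐvₐ, so vₚ/vₐ = rₐ/rₚ.
vₚ/vₐ = 7.791e+12 / 9.026e+11 ≈ 8.632.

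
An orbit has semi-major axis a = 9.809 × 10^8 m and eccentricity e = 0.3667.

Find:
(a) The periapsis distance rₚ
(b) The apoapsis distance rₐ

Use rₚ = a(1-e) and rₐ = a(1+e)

(a) rₚ = a(1 − e) = 9.809e+08 · (1 − 0.3667) = 9.809e+08 · 0.6333 ≈ 6.212e+08 m = 6.212 × 10^8 m.
(b) rₐ = a(1 + e) = 9.809e+08 · (1 + 0.3667) = 9.809e+08 · 1.3667 ≈ 1.341e+09 m = 1.341 × 10^9 m.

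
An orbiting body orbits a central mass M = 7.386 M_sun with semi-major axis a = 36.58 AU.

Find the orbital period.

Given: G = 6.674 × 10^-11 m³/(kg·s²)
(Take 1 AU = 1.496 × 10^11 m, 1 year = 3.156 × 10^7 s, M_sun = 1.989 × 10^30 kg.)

Convert to SI: a = 36.58 AU = 5.47237e+12 m; M = 7.386 M_sun = 1.46908e+31 kg.
GM = G · M = 6.674e-11 · 1.46908e+31 = 9.80461e+20 m³/s².
Kepler's third law: T = 2π √(a³ / GM).
Substituting a = 5.47237e+12 m and GM = 9.80461e+20 m³/s²:
T = 2π √((5.47237e+12)³ / 9.80461e+20) s
T ≈ 2.569e+09 s = 81.39 years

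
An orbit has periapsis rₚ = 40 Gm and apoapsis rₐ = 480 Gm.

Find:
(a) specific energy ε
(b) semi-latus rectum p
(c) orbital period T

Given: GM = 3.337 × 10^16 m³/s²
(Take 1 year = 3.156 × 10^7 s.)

Convert to SI: rₚ = 40 Gm = 4e+10 m; rₐ = 480 Gm = 4.8e+11 m.
(a) With a = (rₚ + rₐ)/2 = 2.6e+11 m, ε = −GM/(2a) = −3.337e+16/(2 · 2.6e+11) J/kg ≈ -6.417e+04 J/kg
(b) From a = (rₚ + rₐ)/2 = 2.6e+11 m and e = (rₐ − rₚ)/(rₐ + rₚ) = 0.846154, p = a(1 − e²) = 2.6e+11 · (1 − (0.846154)²) ≈ 7.385e+10 m
(c) With a = (rₚ + rₐ)/2 = 2.6e+11 m, T = 2π √(a³/GM) = 2π √((2.6e+11)³/3.337e+16) s ≈ 4.56e+09 s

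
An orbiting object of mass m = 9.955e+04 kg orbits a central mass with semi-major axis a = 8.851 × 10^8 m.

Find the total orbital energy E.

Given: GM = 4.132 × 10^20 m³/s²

E = −GMm / (2a).
E = −4.132e+20 · 9.955e+04 / (2 · 8.851e+08) J ≈ -2.324e+16 J = -23.24 PJ.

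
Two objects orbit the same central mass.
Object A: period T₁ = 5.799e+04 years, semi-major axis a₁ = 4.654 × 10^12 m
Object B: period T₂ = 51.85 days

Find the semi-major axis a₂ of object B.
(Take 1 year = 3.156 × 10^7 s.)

Convert to SI: T₁ = 5.799e+04 years = 1.83016e+12 s; T₂ = 51.85 days = 4.47984e+06 s.
Kepler's third law: (T₁/T₂)² = (a₁/a₂)³ ⇒ a₂ = a₁ · (T₂/T₁)^(2/3).
T₂/T₁ = 4.47984e+06 / 1.83016e+12 = 2.44778e-06.
a₂ = 4.654e+12 · (2.44778e-06)^(2/3) m ≈ 8.453e+08 m = 8.453 × 10^8 m.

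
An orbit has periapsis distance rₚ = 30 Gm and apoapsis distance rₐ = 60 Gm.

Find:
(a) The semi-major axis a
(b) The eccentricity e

Convert to SI: rₚ = 30 Gm = 3e+10 m; rₐ = 60 Gm = 6e+10 m.
(a) a = (rₚ + rₐ) / 2 = (3e+10 + 6e+10) / 2 ≈ 4.5e+10 m = 45 Gm.
(b) e = (rₐ − rₚ) / (rₐ + rₚ) = (6e+10 − 3e+10) / (6e+10 + 3e+10) ≈ 0.3333.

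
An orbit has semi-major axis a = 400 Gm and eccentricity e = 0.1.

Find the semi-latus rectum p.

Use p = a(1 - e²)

Convert to SI: a = 400 Gm = 4e+11 m.
p = a (1 − e²).
p = 4e+11 · (1 − (0.1)²) = 4e+11 · 0.99 ≈ 3.96e+11 m = 396 Gm.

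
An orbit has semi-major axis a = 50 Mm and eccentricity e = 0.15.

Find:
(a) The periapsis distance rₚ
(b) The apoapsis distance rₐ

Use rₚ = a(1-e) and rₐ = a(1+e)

Convert to SI: a = 50 Mm = 5e+07 m.
(a) rₚ = a(1 − e) = 5e+07 · (1 − 0.15) = 5e+07 · 0.85 ≈ 4.25e+07 m = 42.5 Mm.
(b) rₐ = a(1 + e) = 5e+07 · (1 + 0.15) = 5e+07 · 1.15 ≈ 5.75e+07 m = 57.5 Mm.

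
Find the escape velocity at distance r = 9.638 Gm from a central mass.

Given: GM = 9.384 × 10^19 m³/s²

Convert to SI: r = 9.638 Gm = 9.638e+09 m.
Escape velocity comes from setting total energy to zero: ½v² − GM/r = 0 ⇒ v_esc = √(2GM / r).
v_esc = √(2 · 9.384e+19 / 9.638e+09) m/s ≈ 1.395e+05 m/s = 139.5 km/s.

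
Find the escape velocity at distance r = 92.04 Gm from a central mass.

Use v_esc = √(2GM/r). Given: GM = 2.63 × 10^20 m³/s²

Convert to SI: r = 92.04 Gm = 9.204e+10 m.
Escape velocity comes from setting total energy to zero: ½v² − GM/r = 0 ⇒ v_esc = √(2GM / r).
v_esc = √(2 · 2.63e+20 / 9.204e+10) m/s ≈ 7.56e+04 m/s = 75.6 km/s.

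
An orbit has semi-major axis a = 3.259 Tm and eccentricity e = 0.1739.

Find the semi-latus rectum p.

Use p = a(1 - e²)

Convert to SI: a = 3.259 Tm = 3.259e+12 m.
p = a (1 − e²).
p = 3.259e+12 · (1 − (0.1739)²) = 3.259e+12 · 0.969759 ≈ 3.16e+12 m = 3.16 Tm.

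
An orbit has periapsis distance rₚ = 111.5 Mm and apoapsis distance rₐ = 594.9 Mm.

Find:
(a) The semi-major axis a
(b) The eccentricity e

Convert to SI: rₚ = 111.5 Mm = 1.115e+08 m; rₐ = 594.9 Mm = 5.949e+08 m.
(a) a = (rₚ + rₐ) / 2 = (1.115e+08 + 5.949e+08) / 2 ≈ 3.532e+08 m = 353.2 Mm.
(b) e = (rₐ − rₚ) / (rₐ + rₚ) = (5.949e+08 − 1.115e+08) / (5.949e+08 + 1.115e+08) ≈ 0.6843.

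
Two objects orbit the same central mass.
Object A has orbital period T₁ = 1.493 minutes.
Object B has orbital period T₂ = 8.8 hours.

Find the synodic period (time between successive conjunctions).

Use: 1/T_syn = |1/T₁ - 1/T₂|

Convert to SI: T₁ = 1.493 minutes = 89.58 s; T₂ = 8.8 hours = 31680 s.
T_syn = |T₁ · T₂ / (T₁ − T₂)|.
T_syn = |89.58 · 31680 / (89.58 − 31680)| s ≈ 89.83 s = 1.497 minutes.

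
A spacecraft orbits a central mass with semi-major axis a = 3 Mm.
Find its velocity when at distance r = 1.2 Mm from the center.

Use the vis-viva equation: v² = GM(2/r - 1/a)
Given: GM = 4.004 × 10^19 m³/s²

Convert to SI: a = 3 Mm = 3e+06 m; r = 1.2 Mm = 1.2e+06 m.
Vis-viva: v = √(GM · (2/r − 1/a)).
2/r − 1/a = 2/1.2e+06 − 1/3e+06 = 1.33333e-06 m⁻¹.
v = √(4.004e+19 · 1.33333e-06) m/s ≈ 7.307e+06 m/s = 7307 km/s.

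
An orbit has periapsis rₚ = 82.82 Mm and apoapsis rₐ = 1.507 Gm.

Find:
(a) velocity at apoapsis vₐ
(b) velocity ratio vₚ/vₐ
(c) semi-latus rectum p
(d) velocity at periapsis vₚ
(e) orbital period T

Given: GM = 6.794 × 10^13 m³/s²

Convert to SI: rₚ = 82.82 Mm = 8.282e+07 m; rₐ = 1.507 Gm = 1.507e+09 m.
(a) With a = (rₚ + rₐ)/2 = 7.9491e+08 m, vₐ = √(GM (2/rₐ − 1/a)) = √(6.794e+13 · (2/1.507e+09 − 1/7.9491e+08)) m/s ≈ 68.54 m/s
(b) Conservation of angular momentum (rₚvₚ = rₐvₐ) gives vₚ/vₐ = rₐ/rₚ = 1.507e+09/8.282e+07 ≈ 18.2
(c) From a = (rₚ + rₐ)/2 = 7.9491e+08 m and e = (rₐ − rₚ)/(rₐ + rₚ) = 0.895812, p = a(1 − e²) = 7.9491e+08 · (1 − (0.895812)²) ≈ 1.57e+08 m
(d) With a = (rₚ + rₐ)/2 = 7.9491e+08 m, vₚ = √(GM (2/rₚ − 1/a)) = √(6.794e+13 · (2/8.282e+07 − 1/7.9491e+08)) m/s ≈ 1247 m/s
(e) With a = (rₚ + rₐ)/2 = 7.9491e+08 m, T = 2π √(a³/GM) = 2π √((7.9491e+08)³/6.794e+13) s ≈ 1.708e+07 s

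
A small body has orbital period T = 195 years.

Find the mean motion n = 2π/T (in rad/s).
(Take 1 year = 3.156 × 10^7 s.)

Convert to SI: T = 195 years = 6.1542e+09 s.
n = 2π / T.
n = 2π / 6.1542e+09 s ≈ 1.021e-09 rad/s.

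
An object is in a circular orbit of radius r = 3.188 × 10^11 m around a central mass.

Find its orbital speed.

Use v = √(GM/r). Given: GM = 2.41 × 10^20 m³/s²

For a circular orbit, gravity supplies the centripetal force, so v = √(GM / r).
v = √(2.41e+20 / 3.188e+11) m/s ≈ 2.749e+04 m/s = 27.49 km/s.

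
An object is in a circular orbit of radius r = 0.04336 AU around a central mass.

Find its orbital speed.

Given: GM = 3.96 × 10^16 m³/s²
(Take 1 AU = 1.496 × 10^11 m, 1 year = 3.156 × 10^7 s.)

Convert to SI: r = 0.04336 AU = 6.48666e+09 m.
For a circular orbit, gravity supplies the centripetal force, so v = √(GM / r).
v = √(3.96e+16 / 6.48666e+09) m/s ≈ 2471 m/s = 0.5212 AU/year.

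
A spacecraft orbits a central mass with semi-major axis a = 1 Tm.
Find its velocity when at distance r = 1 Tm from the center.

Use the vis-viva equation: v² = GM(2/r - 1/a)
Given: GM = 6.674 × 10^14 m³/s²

Convert to SI: a = 1 Tm = 1e+12 m; r = 1 Tm = 1e+12 m.
Vis-viva: v = √(GM · (2/r − 1/a)).
2/r − 1/a = 2/1e+12 − 1/1e+12 = 1e-12 m⁻¹.
v = √(6.674e+14 · 1e-12) m/s ≈ 25.83 m/s = 25.83 m/s.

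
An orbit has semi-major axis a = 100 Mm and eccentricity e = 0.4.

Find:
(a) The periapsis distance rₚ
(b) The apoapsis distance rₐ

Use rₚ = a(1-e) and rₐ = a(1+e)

Convert to SI: a = 100 Mm = 1e+08 m.
(a) rₚ = a(1 − e) = 1e+08 · (1 − 0.4) = 1e+08 · 0.6 ≈ 6e+07 m = 60 Mm.
(b) rₐ = a(1 + e) = 1e+08 · (1 + 0.4) = 1e+08 · 1.4 ≈ 1.4e+08 m = 140 Mm.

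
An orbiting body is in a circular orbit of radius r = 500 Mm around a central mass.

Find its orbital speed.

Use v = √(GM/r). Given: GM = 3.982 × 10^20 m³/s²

Convert to SI: r = 500 Mm = 5e+08 m.
For a circular orbit, gravity supplies the centripetal force, so v = √(GM / r).
v = √(3.982e+20 / 5e+08) m/s ≈ 8.924e+05 m/s = 892.4 km/s.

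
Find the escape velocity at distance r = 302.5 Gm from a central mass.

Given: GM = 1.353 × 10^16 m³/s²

Convert to SI: r = 302.5 Gm = 3.025e+11 m.
Escape velocity comes from setting total energy to zero: ½v² − GM/r = 0 ⇒ v_esc = √(2GM / r).
v_esc = √(2 · 1.353e+16 / 3.025e+11) m/s ≈ 299.1 m/s = 299.1 m/s.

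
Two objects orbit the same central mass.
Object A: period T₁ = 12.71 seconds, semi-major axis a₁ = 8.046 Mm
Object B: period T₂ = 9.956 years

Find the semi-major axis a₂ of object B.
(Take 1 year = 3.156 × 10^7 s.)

Convert to SI: a₁ = 8.046 Mm = 8.046e+06 m; T₂ = 9.956 years = 3.14211e+08 s.
Kepler's third law: (T₁/T₂)² = (a₁/a₂)³ ⇒ a₂ = a₁ · (T₂/T₁)^(2/3).
T₂/T₁ = 3.14211e+08 / 12.71 = 2.47216e+07.
a₂ = 8.046e+06 · (2.47216e+07)^(2/3) m ≈ 6.828e+11 m = 682.8 Gm.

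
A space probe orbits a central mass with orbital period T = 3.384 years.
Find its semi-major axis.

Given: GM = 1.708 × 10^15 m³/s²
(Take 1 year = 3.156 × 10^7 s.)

Convert to SI: T = 3.384 years = 1.06799e+08 s.
Invert Kepler's third law: a = (GM · T² / (4π²))^(1/3).
Substituting T = 1.06799e+08 s and GM = 1.708e+15 m³/s²:
a = (1.708e+15 · (1.06799e+08)² / (4π²))^(1/3) m
a ≈ 7.902e+09 m = 7.902 Gm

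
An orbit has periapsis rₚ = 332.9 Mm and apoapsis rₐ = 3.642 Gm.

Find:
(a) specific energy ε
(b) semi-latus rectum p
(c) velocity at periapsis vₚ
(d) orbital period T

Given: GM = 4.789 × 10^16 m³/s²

Convert to SI: rₚ = 332.9 Mm = 3.329e+08 m; rₐ = 3.642 Gm = 3.642e+09 m.
(a) With a = (rₚ + rₐ)/2 = 1.98745e+09 m, ε = −GM/(2a) = −4.789e+16/(2 · 1.98745e+09) J/kg ≈ -1.205e+07 J/kg
(b) From a = (rₚ + rₐ)/2 = 1.98745e+09 m and e = (rₐ − rₚ)/(rₐ + rₚ) = 0.832499, p = a(1 − e²) = 1.98745e+09 · (1 − (0.832499)²) ≈ 6.1e+08 m
(c) With a = (rₚ + rₐ)/2 = 1.98745e+09 m, vₚ = √(GM (2/rₚ − 1/a)) = √(4.789e+16 · (2/3.329e+08 − 1/1.98745e+09)) m/s ≈ 1.624e+04 m/s
(d) With a = (rₚ + rₐ)/2 = 1.98745e+09 m, T = 2π √(a³/GM) = 2π √((1.98745e+09)³/4.789e+16) s ≈ 2.544e+06 s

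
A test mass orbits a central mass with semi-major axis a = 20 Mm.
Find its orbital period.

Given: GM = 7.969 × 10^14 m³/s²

Convert to SI: a = 20 Mm = 2e+07 m.
Kepler's third law: T = 2π √(a³ / GM).
Substituting a = 2e+07 m and GM = 7.969e+14 m³/s²:
T = 2π √((2e+07)³ / 7.969e+14) s
T ≈ 1.991e+04 s = 5.53 hours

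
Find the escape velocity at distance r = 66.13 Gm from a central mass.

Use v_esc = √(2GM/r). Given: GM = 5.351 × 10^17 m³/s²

Convert to SI: r = 66.13 Gm = 6.613e+10 m.
Escape velocity comes from setting total energy to zero: ½v² − GM/r = 0 ⇒ v_esc = √(2GM / r).
v_esc = √(2 · 5.351e+17 / 6.613e+10) m/s ≈ 4023 m/s = 4.023 km/s.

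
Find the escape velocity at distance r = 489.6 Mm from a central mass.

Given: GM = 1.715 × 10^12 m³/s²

Convert to SI: r = 489.6 Mm = 4.896e+08 m.
Escape velocity comes from setting total energy to zero: ½v² − GM/r = 0 ⇒ v_esc = √(2GM / r).
v_esc = √(2 · 1.715e+12 / 4.896e+08) m/s ≈ 83.7 m/s = 83.7 m/s.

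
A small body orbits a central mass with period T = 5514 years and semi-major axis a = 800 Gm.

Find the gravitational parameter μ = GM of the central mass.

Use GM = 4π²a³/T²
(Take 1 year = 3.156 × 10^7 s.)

Convert to SI: T = 5514 years = 1.74022e+11 s; a = 800 Gm = 8e+11 m.
GM = 4π² · a³ / T².
GM = 4π² · (8e+11)³ / (1.74022e+11)² m³/s² ≈ 6.675e+14 m³/s² = 6.675 × 10^14 m³/s².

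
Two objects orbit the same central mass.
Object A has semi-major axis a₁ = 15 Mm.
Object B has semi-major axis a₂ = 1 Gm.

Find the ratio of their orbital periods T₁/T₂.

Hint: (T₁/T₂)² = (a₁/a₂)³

Convert to SI: a₁ = 15 Mm = 1.5e+07 m; a₂ = 1 Gm = 1e+09 m.
From Kepler's third law, (T₁/T₂)² = (a₁/a₂)³, so T₁/T₂ = (a₁/a₂)^(3/2).
a₁/a₂ = 1.5e+07 / 1e+09 = 0.015.
T₁/T₂ = (0.015)^(3/2) ≈ 0.001837.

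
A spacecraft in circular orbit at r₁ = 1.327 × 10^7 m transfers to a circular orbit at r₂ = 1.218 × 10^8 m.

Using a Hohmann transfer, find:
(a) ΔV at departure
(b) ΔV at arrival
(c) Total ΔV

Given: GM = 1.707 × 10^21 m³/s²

Transfer semi-major axis: a_t = (r₁ + r₂)/2 = (1.327e+07 + 1.218e+08)/2 = 6.7535e+07 m.
Circular speeds: v₁ = √(GM/r₁) = 1.13418e+07 m/s, v₂ = √(GM/r₂) = 3.74363e+06 m/s.
Transfer speeds (vis-viva v² = GM(2/r − 1/a_t)): v₁ᵗ = 1.52314e+07 m/s, v₂ᵗ = 1.65945e+06 m/s.
(a) ΔV₁ = |v₁ᵗ − v₁| ≈ 3.89e+06 m/s = 3890 km/s.
(b) ΔV₂ = |v₂ − v₂ᵗ| ≈ 2.084e+06 m/s = 2084 km/s.
(c) ΔV_total = ΔV₁ + ΔV₂ ≈ 5.974e+06 m/s = 5974 km/s.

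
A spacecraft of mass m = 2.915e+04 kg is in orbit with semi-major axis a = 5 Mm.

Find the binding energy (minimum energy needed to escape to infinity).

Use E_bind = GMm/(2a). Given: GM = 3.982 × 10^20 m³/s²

Convert to SI: a = 5 Mm = 5e+06 m.
Total orbital energy is E = −GMm/(2a); binding energy is E_bind = −E = GMm/(2a).
E_bind = 3.982e+20 · 2.915e+04 / (2 · 5e+06) J ≈ 1.161e+18 J = 1.161 EJ.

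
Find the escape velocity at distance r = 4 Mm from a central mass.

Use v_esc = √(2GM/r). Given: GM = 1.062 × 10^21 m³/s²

Convert to SI: r = 4 Mm = 4e+06 m.
Escape velocity comes from setting total energy to zero: ½v² − GM/r = 0 ⇒ v_esc = √(2GM / r).
v_esc = √(2 · 1.062e+21 / 4e+06) m/s ≈ 2.304e+07 m/s = 2.304e+04 km/s.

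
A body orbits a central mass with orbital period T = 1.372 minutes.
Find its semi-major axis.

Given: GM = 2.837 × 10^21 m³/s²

Convert to SI: T = 1.372 minutes = 82.32 s.
Invert Kepler's third law: a = (GM · T² / (4π²))^(1/3).
Substituting T = 82.32 s and GM = 2.837e+21 m³/s²:
a = (2.837e+21 · (82.32)² / (4π²))^(1/3) m
a ≈ 7.868e+07 m = 78.68 Mm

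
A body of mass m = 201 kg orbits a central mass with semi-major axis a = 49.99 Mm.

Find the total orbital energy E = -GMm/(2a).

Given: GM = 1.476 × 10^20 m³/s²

Convert to SI: a = 49.99 Mm = 4.999e+07 m.
E = −GMm / (2a).
E = −1.476e+20 · 201 / (2 · 4.999e+07) J ≈ -2.967e+14 J = -296.7 TJ.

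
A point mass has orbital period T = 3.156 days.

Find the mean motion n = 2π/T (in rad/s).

Convert to SI: T = 3.156 days = 272678 s.
n = 2π / T.
n = 2π / 272678 s ≈ 2.304e-05 rad/s.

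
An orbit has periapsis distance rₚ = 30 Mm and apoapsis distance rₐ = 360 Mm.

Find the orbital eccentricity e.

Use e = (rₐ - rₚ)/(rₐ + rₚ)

Convert to SI: rₚ = 30 Mm = 3e+07 m; rₐ = 360 Mm = 3.6e+08 m.
e = (rₐ − rₚ) / (rₐ + rₚ).
e = (3.6e+08 − 3e+07) / (3.6e+08 + 3e+07) = 3.3e+08 / 3.9e+08 ≈ 0.8462.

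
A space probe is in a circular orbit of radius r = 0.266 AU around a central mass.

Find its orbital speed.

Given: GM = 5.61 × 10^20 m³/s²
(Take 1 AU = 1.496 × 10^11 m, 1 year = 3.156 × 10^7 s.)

Convert to SI: r = 0.266 AU = 3.97936e+10 m.
For a circular orbit, gravity supplies the centripetal force, so v = √(GM / r).
v = √(5.61e+20 / 3.97936e+10) m/s ≈ 1.187e+05 m/s = 25.05 AU/year.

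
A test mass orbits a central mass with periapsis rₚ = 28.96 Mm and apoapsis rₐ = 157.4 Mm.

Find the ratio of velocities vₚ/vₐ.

Convert to SI: rₚ = 28.96 Mm = 2.896e+07 m; rₐ = 157.4 Mm = 1.574e+08 m.
Conservation of angular momentum gives rₚvₚ = rₐvₐ, so vₚ/vₐ = rₐ/rₚ.
vₚ/vₐ = 1.574e+08 / 2.896e+07 ≈ 5.435.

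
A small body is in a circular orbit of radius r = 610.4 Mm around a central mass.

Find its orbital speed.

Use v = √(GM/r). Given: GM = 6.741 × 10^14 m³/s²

Convert to SI: r = 610.4 Mm = 6.104e+08 m.
For a circular orbit, gravity supplies the centripetal force, so v = √(GM / r).
v = √(6.741e+14 / 6.104e+08) m/s ≈ 1051 m/s = 1.051 km/s.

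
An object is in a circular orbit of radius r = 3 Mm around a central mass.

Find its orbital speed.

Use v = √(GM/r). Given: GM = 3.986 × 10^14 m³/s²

Convert to SI: r = 3 Mm = 3e+06 m.
For a circular orbit, gravity supplies the centripetal force, so v = √(GM / r).
v = √(3.986e+14 / 3e+06) m/s ≈ 1.153e+04 m/s = 11.53 km/s.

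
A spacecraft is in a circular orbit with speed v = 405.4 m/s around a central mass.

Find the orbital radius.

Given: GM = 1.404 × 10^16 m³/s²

For a circular orbit, v² = GM / r, so r = GM / v².
r = 1.404e+16 / (405.4)² m ≈ 8.543e+10 m = 85.43 Gm.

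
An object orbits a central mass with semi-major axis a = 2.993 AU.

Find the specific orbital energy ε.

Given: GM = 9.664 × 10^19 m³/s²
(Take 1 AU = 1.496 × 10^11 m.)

Convert to SI: a = 2.993 AU = 4.47753e+11 m.
ε = −GM / (2a).
ε = −9.664e+19 / (2 · 4.47753e+11) J/kg ≈ -1.079e+08 J/kg = -107.9 MJ/kg.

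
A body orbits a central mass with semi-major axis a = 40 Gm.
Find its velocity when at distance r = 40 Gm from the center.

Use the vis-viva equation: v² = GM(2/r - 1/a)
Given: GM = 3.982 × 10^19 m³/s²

Convert to SI: a = 40 Gm = 4e+10 m; r = 40 Gm = 4e+10 m.
Vis-viva: v = √(GM · (2/r − 1/a)).
2/r − 1/a = 2/4e+10 − 1/4e+10 = 2.5e-11 m⁻¹.
v = √(3.982e+19 · 2.5e-11) m/s ≈ 3.155e+04 m/s = 31.55 km/s.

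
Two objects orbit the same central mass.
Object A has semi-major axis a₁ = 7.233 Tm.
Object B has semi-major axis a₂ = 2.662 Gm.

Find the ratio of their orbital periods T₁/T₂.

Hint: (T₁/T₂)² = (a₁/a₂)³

Convert to SI: a₁ = 7.233 Tm = 7.233e+12 m; a₂ = 2.662 Gm = 2.662e+09 m.
From Kepler's third law, (T₁/T₂)² = (a₁/a₂)³, so T₁/T₂ = (a₁/a₂)^(3/2).
a₁/a₂ = 7.233e+12 / 2.662e+09 = 2717.13.
T₁/T₂ = (2717.13)^(3/2) ≈ 1.416e+05.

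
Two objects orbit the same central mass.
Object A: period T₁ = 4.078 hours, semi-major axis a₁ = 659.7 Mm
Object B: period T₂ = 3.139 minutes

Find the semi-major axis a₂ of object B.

Convert to SI: T₁ = 4.078 hours = 14680.8 s; a₁ = 659.7 Mm = 6.597e+08 m; T₂ = 3.139 minutes = 188.34 s.
Kepler's third law: (T₁/T₂)² = (a₁/a₂)³ ⇒ a₂ = a₁ · (T₂/T₁)^(2/3).
T₂/T₁ = 188.34 / 14680.8 = 0.012829.
a₂ = 6.597e+08 · (0.012829)^(2/3) m ≈ 3.615e+07 m = 36.15 Mm.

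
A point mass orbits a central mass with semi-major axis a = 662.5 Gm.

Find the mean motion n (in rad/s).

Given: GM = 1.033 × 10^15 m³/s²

Convert to SI: a = 662.5 Gm = 6.625e+11 m.
n = √(GM / a³).
n = √(1.033e+15 / (6.625e+11)³) rad/s ≈ 5.96e-11 rad/s.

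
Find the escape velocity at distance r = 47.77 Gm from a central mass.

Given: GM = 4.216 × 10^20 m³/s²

Convert to SI: r = 47.77 Gm = 4.777e+10 m.
Escape velocity comes from setting total energy to zero: ½v² − GM/r = 0 ⇒ v_esc = √(2GM / r).
v_esc = √(2 · 4.216e+20 / 4.777e+10) m/s ≈ 1.329e+05 m/s = 132.9 km/s.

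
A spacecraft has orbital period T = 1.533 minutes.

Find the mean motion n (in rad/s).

Convert to SI: T = 1.533 minutes = 91.98 s.
n = 2π / T.
n = 2π / 91.98 s ≈ 0.06831 rad/s.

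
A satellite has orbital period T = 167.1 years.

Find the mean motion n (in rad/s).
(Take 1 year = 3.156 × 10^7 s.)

Convert to SI: T = 167.1 years = 5.27368e+09 s.
n = 2π / T.
n = 2π / 5.27368e+09 s ≈ 1.191e-09 rad/s.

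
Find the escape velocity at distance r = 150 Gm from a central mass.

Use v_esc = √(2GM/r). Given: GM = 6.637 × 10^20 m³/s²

Convert to SI: r = 150 Gm = 1.5e+11 m.
Escape velocity comes from setting total energy to zero: ½v² − GM/r = 0 ⇒ v_esc = √(2GM / r).
v_esc = √(2 · 6.637e+20 / 1.5e+11) m/s ≈ 9.407e+04 m/s = 94.07 km/s.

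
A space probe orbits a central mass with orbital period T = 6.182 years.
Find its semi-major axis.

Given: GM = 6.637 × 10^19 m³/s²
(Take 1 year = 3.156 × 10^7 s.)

Convert to SI: T = 6.182 years = 1.95104e+08 s.
Invert Kepler's third law: a = (GM · T² / (4π²))^(1/3).
Substituting T = 1.95104e+08 s and GM = 6.637e+19 m³/s²:
a = (6.637e+19 · (1.95104e+08)² / (4π²))^(1/3) m
a ≈ 4e+11 m = 400 Gm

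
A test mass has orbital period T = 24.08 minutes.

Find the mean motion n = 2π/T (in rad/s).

Convert to SI: T = 24.08 minutes = 1444.8 s.
n = 2π / T.
n = 2π / 1444.8 s ≈ 0.004349 rad/s.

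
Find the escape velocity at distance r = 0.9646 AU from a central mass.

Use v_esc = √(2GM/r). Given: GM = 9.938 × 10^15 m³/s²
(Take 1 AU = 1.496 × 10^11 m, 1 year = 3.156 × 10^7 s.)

Convert to SI: r = 0.9646 AU = 1.44304e+11 m.
Escape velocity comes from setting total energy to zero: ½v² − GM/r = 0 ⇒ v_esc = √(2GM / r).
v_esc = √(2 · 9.938e+15 / 1.44304e+11) m/s ≈ 371.1 m/s = 0.07829 AU/year.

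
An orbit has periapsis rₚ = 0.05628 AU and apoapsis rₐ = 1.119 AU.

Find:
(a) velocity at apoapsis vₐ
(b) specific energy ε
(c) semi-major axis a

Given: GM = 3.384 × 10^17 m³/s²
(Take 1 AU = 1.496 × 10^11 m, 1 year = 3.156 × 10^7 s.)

Convert to SI: rₚ = 0.05628 AU = 8.41949e+09 m; rₐ = 1.119 AU = 1.67402e+11 m.
(a) With a = (rₚ + rₐ)/2 = 8.79109e+10 m, vₐ = √(GM (2/rₐ − 1/a)) = √(3.384e+17 · (2/1.67402e+11 − 1/8.79109e+10)) m/s ≈ 440 m/s
(b) With a = (rₚ + rₐ)/2 = 8.79109e+10 m, ε = −GM/(2a) = −3.384e+17/(2 · 8.79109e+10) J/kg ≈ -1.925e+06 J/kg
(c) a = (rₚ + rₐ)/2 = (8.41949e+09 + 1.67402e+11)/2 ≈ 8.791e+10 m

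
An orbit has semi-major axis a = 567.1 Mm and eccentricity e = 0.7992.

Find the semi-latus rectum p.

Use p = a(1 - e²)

Convert to SI: a = 567.1 Mm = 5.671e+08 m.
p = a (1 − e²).
p = 5.671e+08 · (1 − (0.7992)²) = 5.671e+08 · 0.361279 ≈ 2.049e+08 m = 204.9 Mm.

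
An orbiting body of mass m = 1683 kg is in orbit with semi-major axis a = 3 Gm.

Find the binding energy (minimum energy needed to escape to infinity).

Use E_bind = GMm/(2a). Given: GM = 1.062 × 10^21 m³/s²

Convert to SI: a = 3 Gm = 3e+09 m.
Total orbital energy is E = −GMm/(2a); binding energy is E_bind = −E = GMm/(2a).
E_bind = 1.062e+21 · 1683 / (2 · 3e+09) J ≈ 2.979e+14 J = 297.9 TJ.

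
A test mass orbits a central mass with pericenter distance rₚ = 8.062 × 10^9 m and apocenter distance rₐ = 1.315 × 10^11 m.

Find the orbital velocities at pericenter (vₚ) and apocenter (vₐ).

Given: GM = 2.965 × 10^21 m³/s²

Use the vis-viva equation v² = GM(2/r − 1/a) with a = (rₚ + rₐ)/2 = (8.062e+09 + 1.315e+11)/2 = 6.9781e+10 m.
vₚ = √(GM · (2/rₚ − 1/a)) = √(2.965e+21 · (2/8.062e+09 − 1/6.9781e+10)) m/s ≈ 8.325e+05 m/s = 832.5 km/s.
vₐ = √(GM · (2/rₐ − 1/a)) = √(2.965e+21 · (2/1.315e+11 − 1/6.9781e+10)) m/s ≈ 5.104e+04 m/s = 51.04 km/s.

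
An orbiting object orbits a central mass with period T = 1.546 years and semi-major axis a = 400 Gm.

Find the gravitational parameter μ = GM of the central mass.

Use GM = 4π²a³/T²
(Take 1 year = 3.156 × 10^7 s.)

Convert to SI: T = 1.546 years = 4.87918e+07 s; a = 400 Gm = 4e+11 m.
GM = 4π² · a³ / T².
GM = 4π² · (4e+11)³ / (4.87918e+07)² m³/s² ≈ 1.061e+21 m³/s² = 1.061 × 10^21 m³/s².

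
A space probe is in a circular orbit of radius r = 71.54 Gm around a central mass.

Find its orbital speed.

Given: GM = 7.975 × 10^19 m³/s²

Convert to SI: r = 71.54 Gm = 7.154e+10 m.
For a circular orbit, gravity supplies the centripetal force, so v = √(GM / r).
v = √(7.975e+19 / 7.154e+10) m/s ≈ 3.339e+04 m/s = 33.39 km/s.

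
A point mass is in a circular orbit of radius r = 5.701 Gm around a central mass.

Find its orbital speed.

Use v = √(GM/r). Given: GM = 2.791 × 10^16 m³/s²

Convert to SI: r = 5.701 Gm = 5.701e+09 m.
For a circular orbit, gravity supplies the centripetal force, so v = √(GM / r).
v = √(2.791e+16 / 5.701e+09) m/s ≈ 2213 m/s = 2.213 km/s.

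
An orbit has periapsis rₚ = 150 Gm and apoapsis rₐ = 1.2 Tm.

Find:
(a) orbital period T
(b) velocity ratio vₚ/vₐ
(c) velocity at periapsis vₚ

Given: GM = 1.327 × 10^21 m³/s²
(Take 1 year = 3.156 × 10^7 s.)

Convert to SI: rₚ = 150 Gm = 1.5e+11 m; rₐ = 1.2 Tm = 1.2e+12 m.
(a) With a = (rₚ + rₐ)/2 = 6.75e+11 m, T = 2π √(a³/GM) = 2π √((6.75e+11)³/1.327e+21) s ≈ 9.565e+07 s
(b) Conservation of angular momentum (rₚvₚ = rₐvₐ) gives vₚ/vₐ = rₐ/rₚ = 1.2e+12/1.5e+11 ≈ 8
(c) With a = (rₚ + rₐ)/2 = 6.75e+11 m, vₚ = √(GM (2/rₚ − 1/a)) = √(1.327e+21 · (2/1.5e+11 − 1/6.75e+11)) m/s ≈ 1.254e+05 m/s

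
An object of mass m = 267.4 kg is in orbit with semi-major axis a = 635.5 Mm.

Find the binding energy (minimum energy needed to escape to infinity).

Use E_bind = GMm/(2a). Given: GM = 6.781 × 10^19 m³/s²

Convert to SI: a = 635.5 Mm = 6.355e+08 m.
Total orbital energy is E = −GMm/(2a); binding energy is E_bind = −E = GMm/(2a).
E_bind = 6.781e+19 · 267.4 / (2 · 6.355e+08) J ≈ 1.427e+13 J = 14.27 TJ.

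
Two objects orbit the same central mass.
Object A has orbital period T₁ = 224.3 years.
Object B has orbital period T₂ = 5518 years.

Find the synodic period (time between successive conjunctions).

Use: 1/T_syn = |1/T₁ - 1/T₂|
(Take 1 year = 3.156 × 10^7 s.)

Convert to SI: T₁ = 224.3 years = 7.07891e+09 s; T₂ = 5518 years = 1.74148e+11 s.
T_syn = |T₁ · T₂ / (T₁ − T₂)|.
T_syn = |7.07891e+09 · 1.74148e+11 / (7.07891e+09 − 1.74148e+11)| s ≈ 7.379e+09 s = 233.8 years.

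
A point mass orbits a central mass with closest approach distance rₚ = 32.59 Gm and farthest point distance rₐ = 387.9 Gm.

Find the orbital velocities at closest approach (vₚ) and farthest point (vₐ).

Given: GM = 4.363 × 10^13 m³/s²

Convert to SI: rₚ = 32.59 Gm = 3.259e+10 m; rₐ = 387.9 Gm = 3.879e+11 m.
Use the vis-viva equation v² = GM(2/r − 1/a) with a = (rₚ + rₐ)/2 = (3.259e+10 + 3.879e+11)/2 = 2.10245e+11 m.
vₚ = √(GM · (2/rₚ − 1/a)) = √(4.363e+13 · (2/3.259e+10 − 1/2.10245e+11)) m/s ≈ 49.7 m/s = 49.7 m/s.
vₐ = √(GM · (2/rₐ − 1/a)) = √(4.363e+13 · (2/3.879e+11 − 1/2.10245e+11)) m/s ≈ 4.176 m/s = 4.176 m/s.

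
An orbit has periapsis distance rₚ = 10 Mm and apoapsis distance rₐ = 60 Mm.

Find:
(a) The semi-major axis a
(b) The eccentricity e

Convert to SI: rₚ = 10 Mm = 1e+07 m; rₐ = 60 Mm = 6e+07 m.
(a) a = (rₚ + rₐ) / 2 = (1e+07 + 6e+07) / 2 ≈ 3.5e+07 m = 35 Mm.
(b) e = (rₐ − rₚ) / (rₐ + rₚ) = (6e+07 − 1e+07) / (6e+07 + 1e+07) ≈ 0.7143.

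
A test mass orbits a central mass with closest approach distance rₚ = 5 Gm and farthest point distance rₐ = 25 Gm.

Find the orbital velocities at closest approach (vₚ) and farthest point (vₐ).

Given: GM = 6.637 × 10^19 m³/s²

Convert to SI: rₚ = 5 Gm = 5e+09 m; rₐ = 25 Gm = 2.5e+10 m.
Use the vis-viva equation v² = GM(2/r − 1/a) with a = (rₚ + rₐ)/2 = (5e+09 + 2.5e+10)/2 = 1.5e+10 m.
vₚ = √(GM · (2/rₚ − 1/a)) = √(6.637e+19 · (2/5e+09 − 1/1.5e+10)) m/s ≈ 1.487e+05 m/s = 148.7 km/s.
vₐ = √(GM · (2/rₐ − 1/a)) = √(6.637e+19 · (2/2.5e+10 − 1/1.5e+10)) m/s ≈ 2.975e+04 m/s = 29.75 km/s.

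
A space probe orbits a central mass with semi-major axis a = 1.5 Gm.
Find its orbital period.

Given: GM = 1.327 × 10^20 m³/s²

Convert to SI: a = 1.5 Gm = 1.5e+09 m.
Kepler's third law: T = 2π √(a³ / GM).
Substituting a = 1.5e+09 m and GM = 1.327e+20 m³/s²:
T = 2π √((1.5e+09)³ / 1.327e+20) s
T ≈ 3.169e+04 s = 8.802 hours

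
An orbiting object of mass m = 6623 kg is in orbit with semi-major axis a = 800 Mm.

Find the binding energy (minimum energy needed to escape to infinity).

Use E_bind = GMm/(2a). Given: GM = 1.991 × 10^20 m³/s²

Convert to SI: a = 800 Mm = 8e+08 m.
Total orbital energy is E = −GMm/(2a); binding energy is E_bind = −E = GMm/(2a).
E_bind = 1.991e+20 · 6623 / (2 · 8e+08) J ≈ 8.241e+14 J = 824.1 TJ.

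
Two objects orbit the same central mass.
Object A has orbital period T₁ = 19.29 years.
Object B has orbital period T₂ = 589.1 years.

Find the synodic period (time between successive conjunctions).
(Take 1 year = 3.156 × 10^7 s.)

Convert to SI: T₁ = 19.29 years = 6.08792e+08 s; T₂ = 589.1 years = 1.8592e+10 s.
T_syn = |T₁ · T₂ / (T₁ − T₂)|.
T_syn = |6.08792e+08 · 1.8592e+10 / (6.08792e+08 − 1.8592e+10)| s ≈ 6.294e+08 s = 19.94 years.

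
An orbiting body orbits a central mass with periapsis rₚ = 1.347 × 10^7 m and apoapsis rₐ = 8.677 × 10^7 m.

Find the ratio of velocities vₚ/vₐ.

Conservation of angular momentum gives rₚvₚ = rₐvₐ, so vₚ/vₐ = rₐ/rₚ.
vₚ/vₐ = 8.677e+07 / 1.347e+07 ≈ 6.442.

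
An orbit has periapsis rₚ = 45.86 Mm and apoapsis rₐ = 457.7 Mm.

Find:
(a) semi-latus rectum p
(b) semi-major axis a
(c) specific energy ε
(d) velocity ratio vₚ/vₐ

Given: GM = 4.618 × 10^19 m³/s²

Convert to SI: rₚ = 45.86 Mm = 4.586e+07 m; rₐ = 457.7 Mm = 4.577e+08 m.
(a) From a = (rₚ + rₐ)/2 = 2.5178e+08 m and e = (rₐ − rₚ)/(rₐ + rₚ) = 0.817857, p = a(1 − e²) = 2.5178e+08 · (1 − (0.817857)²) ≈ 8.337e+07 m
(b) a = (rₚ + rₐ)/2 = (4.586e+07 + 4.577e+08)/2 ≈ 2.518e+08 m
(c) With a = (rₚ + rₐ)/2 = 2.5178e+08 m, ε = −GM/(2a) = −4.618e+19/(2 · 2.5178e+08) J/kg ≈ -9.171e+10 J/kg
(d) Conservation of angular momentum (rₚvₚ = rₐvₐ) gives vₚ/vₐ = rₐ/rₚ = 4.577e+08/4.586e+07 ≈ 9.98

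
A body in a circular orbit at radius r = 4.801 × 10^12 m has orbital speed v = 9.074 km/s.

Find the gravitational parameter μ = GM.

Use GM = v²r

Convert to SI: v = 9.074 km/s = 9074 m/s.
For a circular orbit v² = GM/r, so GM = v² · r.
GM = (9074)² · 4.801e+12 m³/s² ≈ 3.953e+20 m³/s² = 3.953 × 10^20 m³/s².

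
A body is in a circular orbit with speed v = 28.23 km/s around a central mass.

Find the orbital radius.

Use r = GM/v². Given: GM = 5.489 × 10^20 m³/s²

Convert to SI: v = 28.23 km/s = 28230 m/s.
For a circular orbit, v² = GM / r, so r = GM / v².
r = 5.489e+20 / (28230)² m ≈ 6.888e+11 m = 6.888 × 10^11 m.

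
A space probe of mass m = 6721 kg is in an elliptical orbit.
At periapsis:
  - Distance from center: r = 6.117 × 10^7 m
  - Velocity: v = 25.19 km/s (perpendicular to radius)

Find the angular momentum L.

Convert to SI: v = 25.19 km/s = 25190 m/s.
Since v is perpendicular to r, L = m · v · r.
L = 6721 · 25190 · 6.117e+07 kg·m²/s ≈ 1.036e+16 kg·m²/s.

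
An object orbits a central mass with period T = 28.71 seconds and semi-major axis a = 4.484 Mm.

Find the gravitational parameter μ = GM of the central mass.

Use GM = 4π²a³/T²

Convert to SI: a = 4.484 Mm = 4.484e+06 m.
GM = 4π² · a³ / T².
GM = 4π² · (4.484e+06)³ / (28.71)² m³/s² ≈ 4.318e+18 m³/s² = 4.318 × 10^18 m³/s².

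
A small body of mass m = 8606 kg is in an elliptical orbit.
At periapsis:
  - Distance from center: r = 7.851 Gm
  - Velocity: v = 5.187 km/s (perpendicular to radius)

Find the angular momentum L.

Convert to SI: r = 7.851 Gm = 7.851e+09 m; v = 5.187 km/s = 5187 m/s.
Since v is perpendicular to r, L = m · v · r.
L = 8606 · 5187 · 7.851e+09 kg·m²/s ≈ 3.505e+17 kg·m²/s.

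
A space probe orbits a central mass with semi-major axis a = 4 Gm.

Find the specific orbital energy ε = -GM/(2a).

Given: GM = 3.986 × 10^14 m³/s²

Convert to SI: a = 4 Gm = 4e+09 m.
ε = −GM / (2a).
ε = −3.986e+14 / (2 · 4e+09) J/kg ≈ -4.982e+04 J/kg = -49.83 kJ/kg.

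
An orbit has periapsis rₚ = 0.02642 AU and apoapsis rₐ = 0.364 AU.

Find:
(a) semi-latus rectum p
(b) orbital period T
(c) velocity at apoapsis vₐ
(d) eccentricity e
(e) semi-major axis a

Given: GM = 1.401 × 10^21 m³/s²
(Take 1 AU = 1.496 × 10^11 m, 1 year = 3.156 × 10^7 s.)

Convert to SI: rₚ = 0.02642 AU = 3.95243e+09 m; rₐ = 0.364 AU = 5.44544e+10 m.
(a) From a = (rₚ + rₐ)/2 = 2.92034e+10 m and e = (rₐ − rₚ)/(rₐ + rₚ) = 0.864659, p = a(1 − e²) = 2.92034e+10 · (1 − (0.864659)²) ≈ 7.37e+09 m
(b) With a = (rₚ + rₐ)/2 = 2.92034e+10 m, T = 2π √(a³/GM) = 2π √((2.92034e+10)³/1.401e+21) s ≈ 8.377e+05 s
(c) With a = (rₚ + rₐ)/2 = 2.92034e+10 m, vₐ = √(GM (2/rₐ − 1/a)) = √(1.401e+21 · (2/5.44544e+10 − 1/2.92034e+10)) m/s ≈ 5.901e+04 m/s
(d) e = (rₐ − rₚ)/(rₐ + rₚ) = (5.44544e+10 − 3.95243e+09)/(5.44544e+10 + 3.95243e+09) ≈ 0.8647
(e) a = (rₚ + rₐ)/2 = (3.95243e+09 + 5.44544e+10)/2 ≈ 2.92e+10 m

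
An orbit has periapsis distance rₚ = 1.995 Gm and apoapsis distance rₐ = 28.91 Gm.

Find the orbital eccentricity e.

Convert to SI: rₚ = 1.995 Gm = 1.995e+09 m; rₐ = 28.91 Gm = 2.891e+10 m.
e = (rₐ − rₚ) / (rₐ + rₚ).
e = (2.891e+10 − 1.995e+09) / (2.891e+10 + 1.995e+09) = 2.6915e+10 / 3.0905e+10 ≈ 0.8709.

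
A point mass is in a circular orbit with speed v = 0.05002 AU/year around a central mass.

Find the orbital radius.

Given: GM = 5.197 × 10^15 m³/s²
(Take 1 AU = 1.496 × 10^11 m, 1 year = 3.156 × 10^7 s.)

Convert to SI: v = 0.05002 AU/year = 237.104 m/s.
For a circular orbit, v² = GM / r, so r = GM / v².
r = 5.197e+15 / (237.104)² m ≈ 9.244e+10 m = 0.6179 AU.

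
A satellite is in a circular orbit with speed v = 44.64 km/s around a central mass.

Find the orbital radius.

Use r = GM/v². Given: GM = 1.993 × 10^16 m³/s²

Convert to SI: v = 44.64 km/s = 44640 m/s.
For a circular orbit, v² = GM / r, so r = GM / v².
r = 1.993e+16 / (44640)² m ≈ 1e+07 m = 10 Mm.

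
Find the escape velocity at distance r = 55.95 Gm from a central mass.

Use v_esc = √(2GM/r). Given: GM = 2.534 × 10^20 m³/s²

Convert to SI: r = 55.95 Gm = 5.595e+10 m.
Escape velocity comes from setting total energy to zero: ½v² − GM/r = 0 ⇒ v_esc = √(2GM / r).
v_esc = √(2 · 2.534e+20 / 5.595e+10) m/s ≈ 9.517e+04 m/s = 95.17 km/s.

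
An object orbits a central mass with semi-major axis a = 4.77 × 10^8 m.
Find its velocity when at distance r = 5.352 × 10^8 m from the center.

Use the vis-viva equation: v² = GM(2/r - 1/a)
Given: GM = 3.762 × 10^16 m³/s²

Vis-viva: v = √(GM · (2/r − 1/a)).
2/r − 1/a = 2/5.352e+08 − 1/4.77e+08 = 1.64048e-09 m⁻¹.
v = √(3.762e+16 · 1.64048e-09) m/s ≈ 7856 m/s = 7.856 km/s.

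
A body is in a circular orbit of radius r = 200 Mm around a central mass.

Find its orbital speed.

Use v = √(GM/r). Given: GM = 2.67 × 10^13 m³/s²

Convert to SI: r = 200 Mm = 2e+08 m.
For a circular orbit, gravity supplies the centripetal force, so v = √(GM / r).
v = √(2.67e+13 / 2e+08) m/s ≈ 365.4 m/s = 365.4 m/s.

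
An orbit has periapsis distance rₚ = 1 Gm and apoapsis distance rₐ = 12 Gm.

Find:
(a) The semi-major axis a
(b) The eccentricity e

Convert to SI: rₚ = 1 Gm = 1e+09 m; rₐ = 12 Gm = 1.2e+10 m.
(a) a = (rₚ + rₐ) / 2 = (1e+09 + 1.2e+10) / 2 ≈ 6.5e+09 m = 6.5 Gm.
(b) e = (rₐ − rₚ) / (rₐ + rₚ) = (1.2e+10 − 1e+09) / (1.2e+10 + 1e+09) ≈ 0.8462.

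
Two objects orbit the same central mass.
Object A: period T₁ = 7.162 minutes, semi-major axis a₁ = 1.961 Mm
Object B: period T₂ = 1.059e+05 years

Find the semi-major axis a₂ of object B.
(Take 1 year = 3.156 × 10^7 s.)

Convert to SI: T₁ = 7.162 minutes = 429.72 s; a₁ = 1.961 Mm = 1.961e+06 m; T₂ = 1.059e+05 years = 3.3422e+12 s.
Kepler's third law: (T₁/T₂)² = (a₁/a₂)³ ⇒ a₂ = a₁ · (T₂/T₁)^(2/3).
T₂/T₁ = 3.3422e+12 / 429.72 = 7.77763e+09.
a₂ = 1.961e+06 · (7.77763e+09)^(2/3) m ≈ 7.698e+12 m = 7.698 Tm.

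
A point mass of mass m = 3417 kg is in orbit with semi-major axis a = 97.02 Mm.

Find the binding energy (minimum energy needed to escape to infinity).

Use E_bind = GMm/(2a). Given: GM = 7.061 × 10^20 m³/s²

Convert to SI: a = 97.02 Mm = 9.702e+07 m.
Total orbital energy is E = −GMm/(2a); binding energy is E_bind = −E = GMm/(2a).
E_bind = 7.061e+20 · 3417 / (2 · 9.702e+07) J ≈ 1.243e+16 J = 12.43 PJ.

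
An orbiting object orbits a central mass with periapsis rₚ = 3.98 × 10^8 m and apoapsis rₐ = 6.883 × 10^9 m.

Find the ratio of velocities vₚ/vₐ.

Conservation of angular momentum gives rₚvₚ = rₐvₐ, so vₚ/vₐ = rₐ/rₚ.
vₚ/vₐ = 6.883e+09 / 3.98e+08 ≈ 17.29.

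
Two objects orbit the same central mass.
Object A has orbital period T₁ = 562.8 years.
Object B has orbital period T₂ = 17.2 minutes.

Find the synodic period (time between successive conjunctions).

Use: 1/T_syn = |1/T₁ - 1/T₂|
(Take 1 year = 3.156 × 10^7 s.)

Convert to SI: T₁ = 562.8 years = 1.7762e+10 s; T₂ = 17.2 minutes = 1032 s.
T_syn = |T₁ · T₂ / (T₁ − T₂)|.
T_syn = |1.7762e+10 · 1032 / (1.7762e+10 − 1032)| s ≈ 1032 s = 17.2 minutes.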